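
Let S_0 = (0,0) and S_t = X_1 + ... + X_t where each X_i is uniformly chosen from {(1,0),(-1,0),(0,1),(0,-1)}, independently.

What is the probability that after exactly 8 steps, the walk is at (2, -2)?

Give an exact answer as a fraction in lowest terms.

Let h be the number of horizontal steps (so 8-h are vertical). To end at (2,-2) need (h+2)/2 right-steps and ((8-h)-2)/2 up-steps.
Sum over h with 2 ≤ h ≤ 6, h ≡ 0 (mod 2), 8-h ≡ 0 (mod 2):
h=2: C(8,2)·C(2,2)·C(6,2) = 28·1·15 = 420
h=4: C(8,4)·C(4,3)·C(4,1) = 70·4·4 = 1120
h=6: C(8,6)·C(6,4)·C(2,0) = 28·15·1 = 420
Total favorable: 1960
Total paths: 4^8 = 65536
P = 1960/65536 = 245/8192

Answer: 245/8192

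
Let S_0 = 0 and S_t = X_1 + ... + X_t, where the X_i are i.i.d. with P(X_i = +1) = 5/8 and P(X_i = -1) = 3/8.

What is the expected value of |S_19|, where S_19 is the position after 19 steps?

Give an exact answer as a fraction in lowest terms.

Answer: 24114544045380769/4503599627370496

Derivation:
S_19 takes values m ≡ 1 (mod 2) with |m| ≤ 19; P(S_19=m) = C(19,(19+m)/2) · (5/8)^((19+m)/2) · (3/8)^((19-m)/2).
Distribution: P(S=-19)=1162261467/144115188075855872, P(S=-17)=36804946455/144115188075855872, P(S=-15)=552074196825/144115188075855872, P(S=-13)=5214034081125/144115188075855872, P(S=-11)=8690056801875/36028797018963968, P(S=-9)=43450284009375/36028797018963968, P(S=-7)=168973326703125/36028797018963968, P(S=-5)=523012677890625/36028797018963968, P(S=-3)=2615063389453125/72057594037927936, P(S=-1)=5326980978515625/72057594037927936, P(S=1)=8878301630859375/72057594037927936, P(S=3)=12106774951171875/72057594037927936, P(S=5)=6725986083984375/36028797018963968, P(S=7)=6036141357421875/36028797018963968, P(S=9)=4311529541015625/36028797018963968, P(S=11)=2395294189453125/36028797018963968, P(S=13)=3992156982421875/144115188075855872, P(S=15)=1174163818359375/144115188075855872, P(S=17)=217437744140625/144115188075855872, P(S=19)=19073486328125/144115188075855872
E[|S_19|] = Σ_m |m|·P(S_19=m) = 24114544045380769/4503599627370496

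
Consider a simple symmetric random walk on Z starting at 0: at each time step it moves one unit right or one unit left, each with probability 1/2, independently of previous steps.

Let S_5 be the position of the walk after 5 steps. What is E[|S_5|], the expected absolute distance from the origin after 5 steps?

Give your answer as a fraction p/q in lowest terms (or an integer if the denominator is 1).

Answer: 15/8

Derivation:
S_5 takes values m ≡ 1 (mod 2) with |m| ≤ 5; P(S_5=m) = C(5,(5+m)/2)/2^5.
Total paths: 2^5 = 32
Distribution: P(S=-5)=1/32, P(S=-3)=5/32, P(S=-1)=10/32, P(S=1)=10/32, P(S=3)=5/32, P(S=5)=1/32
E[|S_5|] = Σ_m |m|·P(S_5=m) = 60/32 = 15/8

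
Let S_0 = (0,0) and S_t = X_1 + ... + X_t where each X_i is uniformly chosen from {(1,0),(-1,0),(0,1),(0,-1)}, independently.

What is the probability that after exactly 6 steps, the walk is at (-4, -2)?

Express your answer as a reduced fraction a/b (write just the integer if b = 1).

Answer: 15/4096

Derivation:
Let h be the number of horizontal steps (so 6-h are vertical). To end at (-4,-2) need (h-4)/2 right-steps and ((6-h)-2)/2 up-steps.
Sum over h with 4 ≤ h ≤ 4, h ≡ 0 (mod 2), 6-h ≡ 0 (mod 2):
h=4: C(6,4)·C(4,0)·C(2,0) = 15·1·1 = 15
Total favorable: 15
Total paths: 4^6 = 4096
P = 15/4096 = 15/4096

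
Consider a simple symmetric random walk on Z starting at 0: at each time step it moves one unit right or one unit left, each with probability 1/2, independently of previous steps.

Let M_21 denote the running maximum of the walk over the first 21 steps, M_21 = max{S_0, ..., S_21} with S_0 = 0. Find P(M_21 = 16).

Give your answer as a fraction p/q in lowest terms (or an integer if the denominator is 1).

Let M_21 = max(S_0,...,S_21). Use the reflection principle: for j ≥ 1, #{paths with M_21 ≥ j} = #{S_21 ≥ j} + #{S_21 ≥ j+1}.
By reflection, #{M_21 ≥ 16} = #{S_21 ≥ 16} + #{S_21 ≥ 17} = 232 + 232 = 464.
#{M_21 ≥ 17} = #{S_21 ≥ 17} + #{S_21 ≥ 18} = 232 + 22 = 254.
#{M_21 = 16} = 464 - 254 = 210.
P(M_21 = 16) = 210/2097152 = 105/1048576

Answer: 105/1048576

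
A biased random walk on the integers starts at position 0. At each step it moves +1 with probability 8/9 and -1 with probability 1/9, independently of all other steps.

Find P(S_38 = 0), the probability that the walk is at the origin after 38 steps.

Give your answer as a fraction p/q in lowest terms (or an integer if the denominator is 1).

To be at 0 after 38 steps: need exactly 19 steps of +1 and 19 of -1.
Number of such sequences: C(38,19) = 35345263800
Each has probability (8/9)^19 · (1/9)^19 = 144115188075855872/1824800363140073127359051977856583921
P = 35345263800 · 144115188075855872/1824800363140073127359051977856583921 = 1697929780042580068873011200/608266787713357709119683992618861307

Answer: 1697929780042580068873011200/608266787713357709119683992618861307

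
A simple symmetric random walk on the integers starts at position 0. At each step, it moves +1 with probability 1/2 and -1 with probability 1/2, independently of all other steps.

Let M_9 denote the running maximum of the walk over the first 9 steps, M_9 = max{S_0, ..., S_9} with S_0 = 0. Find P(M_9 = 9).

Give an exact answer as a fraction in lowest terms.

Let M_9 = max(S_0,...,S_9). Use the reflection principle: for j ≥ 1, #{paths with M_9 ≥ j} = #{S_9 ≥ j} + #{S_9 ≥ j+1}.
By reflection, #{M_9 ≥ 9} = #{S_9 ≥ 9} + #{S_9 ≥ 10} = 1 + 0 = 1.
#{M_9 ≥ 10} = #{S_9 ≥ 10} + #{S_9 ≥ 11} = 0 + 0 = 0.
#{M_9 = 9} = 1 - 0 = 1.
P(M_9 = 9) = 1/512 = 1/512

Answer: 1/512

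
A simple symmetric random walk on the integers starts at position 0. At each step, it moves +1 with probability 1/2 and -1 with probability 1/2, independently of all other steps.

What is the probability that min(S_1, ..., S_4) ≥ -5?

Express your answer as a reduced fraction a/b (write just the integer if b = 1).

Answer: 1

Derivation:
Let f(t,s) = #length-t paths at position s with S_1..S_t all ≥ -5.
f(t,s) = f(t-1,s-1) + f(t-1,s+1) for s ≥ -5; f(t,s) = 0 for s < -5.
t=0: f(0,0)=1
t=1: f(1,-1)=1 f(1,1)=1
t=2: f(2,-2)=1 f(2,0)=2 f(2,2)=1
t=3: f(3,-3)=1 f(3,-1)=3 f(3,1)=3 f(3,3)=1
t=4: f(4,-4)=1 f(4,-2)=4 f(4,0)=6 f(4,2)=4 f(4,4)=1
Σ_s f(4,s) = 16
P = 16/16 = 1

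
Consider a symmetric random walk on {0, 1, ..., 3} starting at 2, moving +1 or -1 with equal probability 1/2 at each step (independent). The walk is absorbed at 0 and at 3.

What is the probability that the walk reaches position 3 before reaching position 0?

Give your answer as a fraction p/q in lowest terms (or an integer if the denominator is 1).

Symmetric walk (p = 1/2): the harmonic-function argument gives P(hit 3 before 0 | start at 2) = a/N.
P = 2/3 = 2/3

Answer: 2/3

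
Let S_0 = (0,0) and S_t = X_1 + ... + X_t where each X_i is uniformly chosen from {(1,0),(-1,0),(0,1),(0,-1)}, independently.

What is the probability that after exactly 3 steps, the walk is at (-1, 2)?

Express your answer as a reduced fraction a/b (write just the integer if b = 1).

Answer: 3/64

Derivation:
Let h be the number of horizontal steps (so 3-h are vertical). To end at (-1,2) need (h-1)/2 right-steps and ((3-h)+2)/2 up-steps.
Sum over h with 1 ≤ h ≤ 1, h ≡ 1 (mod 2), 3-h ≡ 0 (mod 2):
h=1: C(3,1)·C(1,0)·C(2,2) = 3·1·1 = 3
Total favorable: 3
Total paths: 4^3 = 64
P = 3/64 = 3/64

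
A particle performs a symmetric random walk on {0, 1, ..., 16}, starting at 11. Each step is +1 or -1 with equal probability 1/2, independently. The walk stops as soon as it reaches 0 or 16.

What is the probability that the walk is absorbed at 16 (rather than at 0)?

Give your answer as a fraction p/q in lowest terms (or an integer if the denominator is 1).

Symmetric walk (p = 1/2): the harmonic-function argument gives P(hit 16 before 0 | start at 11) = a/N.
P = 11/16 = 11/16

Answer: 11/16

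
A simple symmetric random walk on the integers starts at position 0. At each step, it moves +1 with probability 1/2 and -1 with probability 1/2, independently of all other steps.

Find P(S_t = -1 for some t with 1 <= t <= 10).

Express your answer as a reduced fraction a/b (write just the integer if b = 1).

Answer: 193/256

Derivation:
Count via complement. Let g(t,s) = #length-t paths at position s with S_1..S_t all ≠ -1.
g(t,s) = g(t-1,s-1) + g(t-1,s+1) for s ≠ -1; g(t,-1) = 0.
t=0: g(0,0)=1
t=1: g(1,1)=1
t=2: g(2,0)=1 g(2,2)=1
t=3: g(3,1)=2 g(3,3)=1
t=4: g(4,0)=2 g(4,2)=3 g(4,4)=1
t=5: g(5,1)=5 g(5,3)=4 g(5,5)=1
t=6: g(6,0)=5 g(6,2)=9 g(6,4)=5 g(6,6)=1
t=7: g(7,1)=14 g(7,3)=14 g(7,5)=6 g(7,7)=1
t=8: g(8,0)=14 g(8,2)=28 g(8,4)=20 g(8,6)=7 g(8,8)=1
t=9: g(9,1)=42 g(9,3)=48 g(9,5)=27 g(9,7)=8 g(9,9)=1
t=10: g(10,0)=42 g(10,2)=90 g(10,4)=75 g(10,6)=35 g(10,8)=9 g(10,10)=1
Paths never hitting -1: Σ_s g(10,s) = 252
Paths hitting -1: 2^10 - 252 = 772
P = 772/1024 = 193/256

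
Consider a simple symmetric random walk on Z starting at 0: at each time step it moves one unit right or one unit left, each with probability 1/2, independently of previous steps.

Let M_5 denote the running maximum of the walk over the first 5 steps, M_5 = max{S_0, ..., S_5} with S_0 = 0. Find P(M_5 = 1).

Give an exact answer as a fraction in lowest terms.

Answer: 5/16

Derivation:
Let M_5 = max(S_0,...,S_5). Use the reflection principle: for j ≥ 1, #{paths with M_5 ≥ j} = #{S_5 ≥ j} + #{S_5 ≥ j+1}.
By reflection, #{M_5 ≥ 1} = #{S_5 ≥ 1} + #{S_5 ≥ 2} = 16 + 6 = 22.
#{M_5 ≥ 2} = #{S_5 ≥ 2} + #{S_5 ≥ 3} = 6 + 6 = 12.
#{M_5 = 1} = 22 - 12 = 10.
P(M_5 = 1) = 10/32 = 5/16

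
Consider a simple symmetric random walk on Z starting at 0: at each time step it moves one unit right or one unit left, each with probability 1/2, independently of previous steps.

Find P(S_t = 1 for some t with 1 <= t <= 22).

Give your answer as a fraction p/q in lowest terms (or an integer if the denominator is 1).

Count via complement. Let g(t,s) = #length-t paths at position s with S_1..S_t all ≠ 1.
g(t,s) = g(t-1,s-1) + g(t-1,s+1) for s ≠ 1; g(t,1) = 0.
t=0: g(0,0)=1
t=1: g(1,-1)=1
t=2: g(2,-2)=1 g(2,0)=1
t=3: g(3,-3)=1 g(3,-1)=2
t=4: g(4,-4)=1 g(4,-2)=3 g(4,0)=2
t=5: g(5,-5)=1 g(5,-3)=4 g(5,-1)=5
t=6: g(6,-6)=1 g(6,-4)=5 g(6,-2)=9 g(6,0)=5
t=7: g(7,-7)=1 g(7,-5)=6 g(7,-3)=14 g(7,-1)=14
t=8: g(8,-8)=1 g(8,-6)=7 g(8,-4)=20 g(8,-2)=28 g(8,0)=14
t=9: g(9,-9)=1 g(9,-7)=8 g(9,-5)=27 g(9,-3)=48 g(9,-1)=42
t=10: g(10,-10)=1 g(10,-8)=9 g(10,-6)=35 g(10,-4)=75 g(10,-2)=90 g(10,0)=42
t=11: g(11,-11)=1 g(11,-9)=10 g(11,-7)=44 g(11,-5)=110 g(11,-3)=165 g(11,-1)=132
t=12: g(12,-12)=1 g(12,-10)=11 g(12,-8)=54 g(12,-6)=154 g(12,-4)=275 g(12,-2)=297 g(12,0)=132
t=13: g(13,-13)=1 g(13,-11)=12 g(13,-9)=65 g(13,-7)=208 g(13,-5)=429 g(13,-3)=572 g(13,-1)=429
t=14: g(14,-14)=1 g(14,-12)=13 g(14,-10)=77 g(14,-8)=273 g(14,-6)=637 g(14,-4)=1001 g(14,-2)=1001 g(14,0)=429
t=15: g(15,-15)=1 g(15,-13)=14 g(15,-11)=90 g(15,-9)=350 g(15,-7)=910 g(15,-5)=1638 g(15,-3)=2002 g(15,-1)=1430
t=16: g(16,-16)=1 g(16,-14)=15 g(16,-12)=104 g(16,-10)=440 g(16,-8)=1260 g(16,-6)=2548 g(16,-4)=3640 g(16,-2)=3432 g(16,0)=1430
t=17: g(17,-17)=1 g(17,-15)=16 g(17,-13)=119 g(17,-11)=544 g(17,-9)=1700 g(17,-7)=3808 g(17,-5)=6188 g(17,-3)=7072 g(17,-1)=4862
t=18: g(18,-18)=1 g(18,-16)=17 g(18,-14)=135 g(18,-12)=663 g(18,-10)=2244 g(18,-8)=5508 g(18,-6)=9996 g(18,-4)=13260 g(18,-2)=11934 g(18,0)=4862
t=19: g(19,-19)=1 g(19,-17)=18 g(19,-15)=152 g(19,-13)=798 g(19,-11)=2907 g(19,-9)=7752 g(19,-7)=15504 g(19,-5)=23256 g(19,-3)=25194 g(19,-1)=16796
t=20: g(20,-20)=1 g(20,-18)=19 g(20,-16)=170 g(20,-14)=950 g(20,-12)=3705 g(20,-10)=10659 g(20,-8)=23256 g(20,-6)=38760 g(20,-4)=48450 g(20,-2)=41990 g(20,0)=16796
t=21: g(21,-21)=1 g(21,-19)=20 g(21,-17)=189 g(21,-15)=1120 g(21,-13)=4655 g(21,-11)=14364 g(21,-9)=33915 g(21,-7)=62016 g(21,-5)=87210 g(21,-3)=90440 g(21,-1)=58786
t=22: g(22,-22)=1 g(22,-20)=21 g(22,-18)=209 g(22,-16)=1309 g(22,-14)=5775 g(22,-12)=19019 g(22,-10)=48279 g(22,-8)=95931 g(22,-6)=149226 g(22,-4)=177650 g(22,-2)=149226 g(22,0)=58786
Paths never hitting 1: Σ_s g(22,s) = 705432
Paths hitting 1: 2^22 - 705432 = 3488872
P = 3488872/4194304 = 436109/524288

Answer: 436109/524288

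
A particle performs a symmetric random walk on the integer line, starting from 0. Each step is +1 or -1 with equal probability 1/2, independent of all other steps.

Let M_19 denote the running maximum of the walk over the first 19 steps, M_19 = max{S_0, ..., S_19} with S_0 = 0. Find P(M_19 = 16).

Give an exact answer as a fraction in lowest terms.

Let M_19 = max(S_0,...,S_19). Use the reflection principle: for j ≥ 1, #{paths with M_19 ≥ j} = #{S_19 ≥ j} + #{S_19 ≥ j+1}.
By reflection, #{M_19 ≥ 16} = #{S_19 ≥ 16} + #{S_19 ≥ 17} = 20 + 20 = 40.
#{M_19 ≥ 17} = #{S_19 ≥ 17} + #{S_19 ≥ 18} = 20 + 1 = 21.
#{M_19 = 16} = 40 - 21 = 19.
P(M_19 = 16) = 19/524288 = 19/524288

Answer: 19/524288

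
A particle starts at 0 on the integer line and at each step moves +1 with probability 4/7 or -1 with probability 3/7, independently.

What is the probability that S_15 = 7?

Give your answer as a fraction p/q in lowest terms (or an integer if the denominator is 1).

To reach position 7 after 15 steps: need 11 steps of +1 and 4 steps of -1.
Number of such sequences: C(15,11) = 1365
Each has probability (4/7)^11 · (3/7)^4 = 339738624/4747561509943
P = 1365 · 339738624/4747561509943 = 66249031680/678223072849

Answer: 66249031680/678223072849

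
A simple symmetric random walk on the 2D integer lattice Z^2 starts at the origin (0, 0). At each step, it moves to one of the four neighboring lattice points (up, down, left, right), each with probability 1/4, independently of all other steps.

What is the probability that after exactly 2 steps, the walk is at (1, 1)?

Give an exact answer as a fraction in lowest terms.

Let h be the number of horizontal steps (so 2-h are vertical). To end at (1,1) need (h+1)/2 right-steps and ((2-h)+1)/2 up-steps.
Sum over h with 1 ≤ h ≤ 1, h ≡ 1 (mod 2), 2-h ≡ 1 (mod 2):
h=1: C(2,1)·C(1,1)·C(1,1) = 2·1·1 = 2
Total favorable: 2
Total paths: 4^2 = 16
P = 2/16 = 1/8

Answer: 1/8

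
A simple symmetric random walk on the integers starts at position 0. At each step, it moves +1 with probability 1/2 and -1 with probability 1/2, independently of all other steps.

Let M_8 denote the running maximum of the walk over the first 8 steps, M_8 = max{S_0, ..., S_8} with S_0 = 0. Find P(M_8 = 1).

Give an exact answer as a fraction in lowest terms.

Let M_8 = max(S_0,...,S_8). Use the reflection principle: for j ≥ 1, #{paths with M_8 ≥ j} = #{S_8 ≥ j} + #{S_8 ≥ j+1}.
By reflection, #{M_8 ≥ 1} = #{S_8 ≥ 1} + #{S_8 ≥ 2} = 93 + 93 = 186.
#{M_8 ≥ 2} = #{S_8 ≥ 2} + #{S_8 ≥ 3} = 93 + 37 = 130.
#{M_8 = 1} = 186 - 130 = 56.
P(M_8 = 1) = 56/256 = 7/32

Answer: 7/32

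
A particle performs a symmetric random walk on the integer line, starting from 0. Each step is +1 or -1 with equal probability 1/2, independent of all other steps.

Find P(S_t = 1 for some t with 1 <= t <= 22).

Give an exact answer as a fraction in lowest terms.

Answer: 436109/524288

Derivation:
Count via complement. Let g(t,s) = #length-t paths at position s with S_1..S_t all ≠ 1.
g(t,s) = g(t-1,s-1) + g(t-1,s+1) for s ≠ 1; g(t,1) = 0.
t=0: g(0,0)=1
t=1: g(1,-1)=1
t=2: g(2,-2)=1 g(2,0)=1
t=3: g(3,-3)=1 g(3,-1)=2
t=4: g(4,-4)=1 g(4,-2)=3 g(4,0)=2
t=5: g(5,-5)=1 g(5,-3)=4 g(5,-1)=5
t=6: g(6,-6)=1 g(6,-4)=5 g(6,-2)=9 g(6,0)=5
t=7: g(7,-7)=1 g(7,-5)=6 g(7,-3)=14 g(7,-1)=14
t=8: g(8,-8)=1 g(8,-6)=7 g(8,-4)=20 g(8,-2)=28 g(8,0)=14
t=9: g(9,-9)=1 g(9,-7)=8 g(9,-5)=27 g(9,-3)=48 g(9,-1)=42
t=10: g(10,-10)=1 g(10,-8)=9 g(10,-6)=35 g(10,-4)=75 g(10,-2)=90 g(10,0)=42
t=11: g(11,-11)=1 g(11,-9)=10 g(11,-7)=44 g(11,-5)=110 g(11,-3)=165 g(11,-1)=132
t=12: g(12,-12)=1 g(12,-10)=11 g(12,-8)=54 g(12,-6)=154 g(12,-4)=275 g(12,-2)=297 g(12,0)=132
t=13: g(13,-13)=1 g(13,-11)=12 g(13,-9)=65 g(13,-7)=208 g(13,-5)=429 g(13,-3)=572 g(13,-1)=429
t=14: g(14,-14)=1 g(14,-12)=13 g(14,-10)=77 g(14,-8)=273 g(14,-6)=637 g(14,-4)=1001 g(14,-2)=1001 g(14,0)=429
t=15: g(15,-15)=1 g(15,-13)=14 g(15,-11)=90 g(15,-9)=350 g(15,-7)=910 g(15,-5)=1638 g(15,-3)=2002 g(15,-1)=1430
t=16: g(16,-16)=1 g(16,-14)=15 g(16,-12)=104 g(16,-10)=440 g(16,-8)=1260 g(16,-6)=2548 g(16,-4)=3640 g(16,-2)=3432 g(16,0)=1430
t=17: g(17,-17)=1 g(17,-15)=16 g(17,-13)=119 g(17,-11)=544 g(17,-9)=1700 g(17,-7)=3808 g(17,-5)=6188 g(17,-3)=7072 g(17,-1)=4862
t=18: g(18,-18)=1 g(18,-16)=17 g(18,-14)=135 g(18,-12)=663 g(18,-10)=2244 g(18,-8)=5508 g(18,-6)=9996 g(18,-4)=13260 g(18,-2)=11934 g(18,0)=4862
t=19: g(19,-19)=1 g(19,-17)=18 g(19,-15)=152 g(19,-13)=798 g(19,-11)=2907 g(19,-9)=7752 g(19,-7)=15504 g(19,-5)=23256 g(19,-3)=25194 g(19,-1)=16796
t=20: g(20,-20)=1 g(20,-18)=19 g(20,-16)=170 g(20,-14)=950 g(20,-12)=3705 g(20,-10)=10659 g(20,-8)=23256 g(20,-6)=38760 g(20,-4)=48450 g(20,-2)=41990 g(20,0)=16796
t=21: g(21,-21)=1 g(21,-19)=20 g(21,-17)=189 g(21,-15)=1120 g(21,-13)=4655 g(21,-11)=14364 g(21,-9)=33915 g(21,-7)=62016 g(21,-5)=87210 g(21,-3)=90440 g(21,-1)=58786
t=22: g(22,-22)=1 g(22,-20)=21 g(22,-18)=209 g(22,-16)=1309 g(22,-14)=5775 g(22,-12)=19019 g(22,-10)=48279 g(22,-8)=95931 g(22,-6)=149226 g(22,-4)=177650 g(22,-2)=149226 g(22,0)=58786
Paths never hitting 1: Σ_s g(22,s) = 705432
Paths hitting 1: 2^22 - 705432 = 3488872
P = 3488872/4194304 = 436109/524288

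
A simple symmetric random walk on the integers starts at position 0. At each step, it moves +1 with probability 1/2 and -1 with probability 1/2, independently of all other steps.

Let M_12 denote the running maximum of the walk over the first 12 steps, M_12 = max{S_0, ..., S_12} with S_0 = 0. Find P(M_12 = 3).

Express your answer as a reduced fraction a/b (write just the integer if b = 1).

Answer: 495/4096

Derivation:
Let M_12 = max(S_0,...,S_12). Use the reflection principle: for j ≥ 1, #{paths with M_12 ≥ j} = #{S_12 ≥ j} + #{S_12 ≥ j+1}.
By reflection, #{M_12 ≥ 3} = #{S_12 ≥ 3} + #{S_12 ≥ 4} = 794 + 794 = 1588.
#{M_12 ≥ 4} = #{S_12 ≥ 4} + #{S_12 ≥ 5} = 794 + 299 = 1093.
#{M_12 = 3} = 1588 - 1093 = 495.
P(M_12 = 3) = 495/4096 = 495/4096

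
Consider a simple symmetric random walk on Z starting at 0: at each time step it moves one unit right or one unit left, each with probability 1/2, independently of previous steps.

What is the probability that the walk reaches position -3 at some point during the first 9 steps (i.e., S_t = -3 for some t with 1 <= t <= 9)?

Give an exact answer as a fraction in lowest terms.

Answer: 11/32

Derivation:
Count via complement. Let g(t,s) = #length-t paths at position s with S_1..S_t all ≠ -3.
g(t,s) = g(t-1,s-1) + g(t-1,s+1) for s ≠ -3; g(t,-3) = 0.
t=0: g(0,0)=1
t=1: g(1,-1)=1 g(1,1)=1
t=2: g(2,-2)=1 g(2,0)=2 g(2,2)=1
t=3: g(3,-1)=3 g(3,1)=3 g(3,3)=1
t=4: g(4,-2)=3 g(4,0)=6 g(4,2)=4 g(4,4)=1
t=5: g(5,-1)=9 g(5,1)=10 g(5,3)=5 g(5,5)=1
t=6: g(6,-2)=9 g(6,0)=19 g(6,2)=15 g(6,4)=6 g(6,6)=1
t=7: g(7,-1)=28 g(7,1)=34 g(7,3)=21 g(7,5)=7 g(7,7)=1
t=8: g(8,-2)=28 g(8,0)=62 g(8,2)=55 g(8,4)=28 g(8,6)=8 g(8,8)=1
t=9: g(9,-1)=90 g(9,1)=117 g(9,3)=83 g(9,5)=36 g(9,7)=9 g(9,9)=1
Paths never hitting -3: Σ_s g(9,s) = 336
Paths hitting -3: 2^9 - 336 = 176
P = 176/512 = 11/32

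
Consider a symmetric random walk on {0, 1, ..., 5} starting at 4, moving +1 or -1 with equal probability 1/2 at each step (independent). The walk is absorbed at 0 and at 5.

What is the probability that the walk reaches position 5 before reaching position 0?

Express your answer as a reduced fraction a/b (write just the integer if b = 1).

Answer: 4/5

Derivation:
Symmetric walk (p = 1/2): the harmonic-function argument gives P(hit 5 before 0 | start at 4) = a/N.
P = 4/5 = 4/5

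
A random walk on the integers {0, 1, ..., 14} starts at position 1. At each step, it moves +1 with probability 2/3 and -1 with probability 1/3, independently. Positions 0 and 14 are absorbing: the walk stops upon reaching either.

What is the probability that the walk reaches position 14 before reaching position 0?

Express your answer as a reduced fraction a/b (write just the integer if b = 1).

Biased walk: p = 2/3, q = 1/3, r = q/p = 1/2
Gambler's ruin: P(hit 14 before 0 | start at 1) = (1 - r^a)/(1 - r^N)
r^1 = 1/2; r^14 = 1/16384
P = (1 - 1/2) / (1 - 1/16384) = 1/2 / 16383/16384 = 8192/16383

Answer: 8192/16383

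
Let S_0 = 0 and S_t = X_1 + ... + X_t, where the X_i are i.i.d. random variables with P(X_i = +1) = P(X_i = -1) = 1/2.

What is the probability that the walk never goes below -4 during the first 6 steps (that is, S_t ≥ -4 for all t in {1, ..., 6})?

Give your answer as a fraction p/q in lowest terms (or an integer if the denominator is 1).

Answer: 31/32

Derivation:
Let f(t,s) = #length-t paths at position s with S_1..S_t all ≥ -4.
f(t,s) = f(t-1,s-1) + f(t-1,s+1) for s ≥ -4; f(t,s) = 0 for s < -4.
t=0: f(0,0)=1
t=1: f(1,-1)=1 f(1,1)=1
t=2: f(2,-2)=1 f(2,0)=2 f(2,2)=1
t=3: f(3,-3)=1 f(3,-1)=3 f(3,1)=3 f(3,3)=1
t=4: f(4,-4)=1 f(4,-2)=4 f(4,0)=6 f(4,2)=4 f(4,4)=1
t=5: f(5,-3)=5 f(5,-1)=10 f(5,1)=10 f(5,3)=5 f(5,5)=1
t=6: f(6,-4)=5 f(6,-2)=15 f(6,0)=20 f(6,2)=15 f(6,4)=6 f(6,6)=1
Σ_s f(6,s) = 62
P = 62/64 = 31/32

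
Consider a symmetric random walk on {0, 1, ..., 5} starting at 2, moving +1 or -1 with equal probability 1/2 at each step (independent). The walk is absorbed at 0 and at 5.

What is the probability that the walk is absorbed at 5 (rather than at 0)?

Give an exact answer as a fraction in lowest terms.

Answer: 2/5

Derivation:
Symmetric walk (p = 1/2): the harmonic-function argument gives P(hit 5 before 0 | start at 2) = a/N.
P = 2/5 = 2/5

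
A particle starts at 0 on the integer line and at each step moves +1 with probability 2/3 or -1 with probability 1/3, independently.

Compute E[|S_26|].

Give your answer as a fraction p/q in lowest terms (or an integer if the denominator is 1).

Answer: 22415696964466/2541865828329

Derivation:
S_26 takes values m ≡ 0 (mod 2) with |m| ≤ 26; P(S_26=m) = C(26,(26+m)/2) · (2/3)^((26+m)/2) · (1/3)^((26-m)/2).
Distribution: P(S=-26)=1/2541865828329, P(S=-24)=52/2541865828329, P(S=-22)=1300/2541865828329, P(S=-20)=20800/2541865828329, P(S=-18)=239200/2541865828329, P(S=-16)=2104960/2541865828329, P(S=-14)=14734720/2541865828329, P(S=-12)=84198400/2541865828329, P(S=-10)=399942400/2541865828329, P(S=-8)=1599769600/2541865828329, P(S=-6)=5439216640/2541865828329, P(S=-4)=15823175680/2541865828329, P(S=-2)=39557939200/2541865828329, P(S=0)=85201715200/2541865828329, P(S=2)=158231756800/2541865828329, P(S=4)=253170810880/2541865828329, P(S=6)=348109864960/2541865828329, P(S=8)=409541017600/2541865828329, P(S=10)=409541017600/2541865828329, P(S=12)=344876646400/2541865828329, P(S=14)=241413652480/2541865828329, P(S=16)=137950658560/2541865828329, P(S=18)=62704844800/2541865828329, P(S=20)=21810380800/2541865828329, P(S=22)=5452595200/2541865828329, P(S=24)=872415232/2541865828329, P(S=26)=67108864/2541865828329
E[|S_26|] = Σ_m |m|·P(S_26=m) = 22415696964466/2541865828329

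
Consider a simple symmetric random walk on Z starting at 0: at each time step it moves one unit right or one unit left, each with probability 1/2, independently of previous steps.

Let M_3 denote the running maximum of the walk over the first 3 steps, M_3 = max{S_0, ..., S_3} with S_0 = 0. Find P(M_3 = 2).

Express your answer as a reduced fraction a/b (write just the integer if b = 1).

Answer: 1/8

Derivation:
Let M_3 = max(S_0,...,S_3). Use the reflection principle: for j ≥ 1, #{paths with M_3 ≥ j} = #{S_3 ≥ j} + #{S_3 ≥ j+1}.
By reflection, #{M_3 ≥ 2} = #{S_3 ≥ 2} + #{S_3 ≥ 3} = 1 + 1 = 2.
#{M_3 ≥ 3} = #{S_3 ≥ 3} + #{S_3 ≥ 4} = 1 + 0 = 1.
#{M_3 = 2} = 2 - 1 = 1.
P(M_3 = 2) = 1/8 = 1/8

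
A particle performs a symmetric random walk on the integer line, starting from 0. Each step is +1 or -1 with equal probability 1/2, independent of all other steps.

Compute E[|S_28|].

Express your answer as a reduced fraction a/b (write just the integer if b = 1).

S_28 takes values m ≡ 0 (mod 2) with |m| ≤ 28; P(S_28=m) = C(28,(28+m)/2)/2^28.
Total paths: 2^28 = 268435456
Distribution: P(S=-28)=1/268435456, P(S=-26)=28/268435456, P(S=-24)=378/268435456, P(S=-22)=3276/268435456, P(S=-20)=20475/268435456, P(S=-18)=98280/268435456, P(S=-16)=376740/268435456, P(S=-14)=1184040/268435456, P(S=-12)=3108105/268435456, P(S=-10)=6906900/268435456, P(S=-8)=13123110/268435456, P(S=-6)=21474180/268435456, P(S=-4)=30421755/268435456, P(S=-2)=37442160/268435456, P(S=0)=40116600/268435456, P(S=2)=37442160/268435456, P(S=4)=30421755/268435456, P(S=6)=21474180/268435456, P(S=8)=13123110/268435456, P(S=10)=6906900/268435456, P(S=12)=3108105/268435456, P(S=14)=1184040/268435456, P(S=16)=376740/268435456, P(S=18)=98280/268435456, P(S=20)=20475/268435456, P(S=22)=3276/268435456, P(S=24)=378/268435456, P(S=26)=28/268435456, P(S=28)=1/268435456
E[|S_28|] = Σ_m |m|·P(S_28=m) = 1123264800/268435456 = 35102025/8388608

Answer: 35102025/8388608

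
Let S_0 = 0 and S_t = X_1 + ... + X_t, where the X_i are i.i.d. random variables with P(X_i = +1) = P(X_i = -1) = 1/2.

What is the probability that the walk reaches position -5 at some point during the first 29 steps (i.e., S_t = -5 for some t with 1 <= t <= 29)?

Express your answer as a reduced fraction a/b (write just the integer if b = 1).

Count via complement. Let g(t,s) = #length-t paths at position s with S_1..S_t all ≠ -5.
g(t,s) = g(t-1,s-1) + g(t-1,s+1) for s ≠ -5; g(t,-5) = 0.
t=0: g(0,0)=1
t=1: g(1,-1)=1 g(1,1)=1
t=2: g(2,-2)=1 g(2,0)=2 g(2,2)=1
t=3: g(3,-3)=1 g(3,-1)=3 g(3,1)=3 g(3,3)=1
t=4: g(4,-4)=1 g(4,-2)=4 g(4,0)=6 g(4,2)=4 g(4,4)=1
t=5: g(5,-3)=5 g(5,-1)=10 g(5,1)=10 g(5,3)=5 g(5,5)=1
t=6: g(6,-4)=5 g(6,-2)=15 g(6,0)=20 g(6,2)=15 g(6,4)=6 g(6,6)=1
t=7: g(7,-3)=20 g(7,-1)=35 g(7,1)=35 g(7,3)=21 g(7,5)=7 g(7,7)=1
t=8: g(8,-4)=20 g(8,-2)=55 g(8,0)=70 g(8,2)=56 g(8,4)=28 g(8,6)=8 g(8,8)=1
t=9: g(9,-3)=75 g(9,-1)=125 g(9,1)=126 g(9,3)=84 g(9,5)=36 g(9,7)=9 g(9,9)=1
t=10: g(10,-4)=75 g(10,-2)=200 g(10,0)=251 g(10,2)=210 g(10,4)=120 g(10,6)=45 g(10,8)=10 g(10,10)=1
t=11: g(11,-3)=275 g(11,-1)=451 g(11,1)=461 g(11,3)=330 g(11,5)=165 g(11,7)=55 g(11,9)=11 g(11,11)=1
t=12: g(12,-4)=275 g(12,-2)=726 g(12,0)=912 g(12,2)=791 g(12,4)=495 g(12,6)=220 g(12,8)=66 g(12,10)=12 g(12,12)=1
t=13: g(13,-3)=1001 g(13,-1)=1638 g(13,1)=1703 g(13,3)=1286 g(13,5)=715 g(13,7)=286 g(13,9)=78 g(13,11)=13 g(13,13)=1
t=14: g(14,-4)=1001 g(14,-2)=2639 g(14,0)=3341 g(14,2)=2989 g(14,4)=2001 g(14,6)=1001 g(14,8)=364 g(14,10)=91 g(14,12)=14 g(14,14)=1
t=15: g(15,-3)=3640 g(15,-1)=5980 g(15,1)=6330 g(15,3)=4990 g(15,5)=3002 g(15,7)=1365 g(15,9)=455 g(15,11)=105 g(15,13)=15 g(15,15)=1
t=16: g(16,-4)=3640 g(16,-2)=9620 g(16,0)=12310 g(16,2)=11320 g(16,4)=7992 g(16,6)=4367 g(16,8)=1820 g(16,10)=560 g(16,12)=120 g(16,14)=16 g(16,16)=1
t=17: g(17,-3)=13260 g(17,-1)=21930 g(17,1)=23630 g(17,3)=19312 g(17,5)=12359 g(17,7)=6187 g(17,9)=2380 g(17,11)=680 g(17,13)=136 g(17,15)=17 g(17,17)=1
t=18: g(18,-4)=13260 g(18,-2)=35190 g(18,0)=45560 g(18,2)=42942 g(18,4)=31671 g(18,6)=18546 g(18,8)=8567 g(18,10)=3060 g(18,12)=816 g(18,14)=153 g(18,16)=18 g(18,18)=1
t=19: g(19,-3)=48450 g(19,-1)=80750 g(19,1)=88502 g(19,3)=74613 g(19,5)=50217 g(19,7)=27113 g(19,9)=11627 g(19,11)=3876 g(19,13)=969 g(19,15)=171 g(19,17)=19 g(19,19)=1
t=20: g(20,-4)=48450 g(20,-2)=129200 g(20,0)=169252 g(20,2)=163115 g(20,4)=124830 g(20,6)=77330 g(20,8)=38740 g(20,10)=15503 g(20,12)=4845 g(20,14)=1140 g(20,16)=190 g(20,18)=20 g(20,20)=1
t=21: g(21,-3)=177650 g(21,-1)=298452 g(21,1)=332367 g(21,3)=287945 g(21,5)=202160 g(21,7)=116070 g(21,9)=54243 g(21,11)=20348 g(21,13)=5985 g(21,15)=1330 g(21,17)=210 g(21,19)=21 g(21,21)=1
t=22: g(22,-4)=177650 g(22,-2)=476102 g(22,0)=630819 g(22,2)=620312 g(22,4)=490105 g(22,6)=318230 g(22,8)=170313 g(22,10)=74591 g(22,12)=26333 g(22,14)=7315 g(22,16)=1540 g(22,18)=231 g(22,20)=22 g(22,22)=1
t=23: g(23,-3)=653752 g(23,-1)=1106921 g(23,1)=1251131 g(23,3)=1110417 g(23,5)=808335 g(23,7)=488543 g(23,9)=244904 g(23,11)=100924 g(23,13)=33648 g(23,15)=8855 g(23,17)=1771 g(23,19)=253 g(23,21)=23 g(23,23)=1
t=24: g(24,-4)=653752 g(24,-2)=1760673 g(24,0)=2358052 g(24,2)=2361548 g(24,4)=1918752 g(24,6)=1296878 g(24,8)=733447 g(24,10)=345828 g(24,12)=134572 g(24,14)=42503 g(24,16)=10626 g(24,18)=2024 g(24,20)=276 g(24,22)=24 g(24,24)=1
t=25: g(25,-3)=2414425 g(25,-1)=4118725 g(25,1)=4719600 g(25,3)=4280300 g(25,5)=3215630 g(25,7)=2030325 g(25,9)=1079275 g(25,11)=480400 g(25,13)=177075 g(25,15)=53129 g(25,17)=12650 g(25,19)=2300 g(25,21)=300 g(25,23)=25 g(25,25)=1
t=26: g(26,-4)=2414425 g(26,-2)=6533150 g(26,0)=8838325 g(26,2)=8999900 g(26,4)=7495930 g(26,6)=5245955 g(26,8)=3109600 g(26,10)=1559675 g(26,12)=657475 g(26,14)=230204 g(26,16)=65779 g(26,18)=14950 g(26,20)=2600 g(26,22)=325 g(26,24)=26 g(26,26)=1
t=27: g(27,-3)=8947575 g(27,-1)=15371475 g(27,1)=17838225 g(27,3)=16495830 g(27,5)=12741885 g(27,7)=8355555 g(27,9)=4669275 g(27,11)=2217150 g(27,13)=887679 g(27,15)=295983 g(27,17)=80729 g(27,19)=17550 g(27,21)=2925 g(27,23)=351 g(27,25)=27 g(27,27)=1
t=28: g(28,-4)=8947575 g(28,-2)=24319050 g(28,0)=33209700 g(28,2)=34334055 g(28,4)=29237715 g(28,6)=21097440 g(28,8)=13024830 g(28,10)=6886425 g(28,12)=3104829 g(28,14)=1183662 g(28,16)=376712 g(28,18)=98279 g(28,20)=20475 g(28,22)=3276 g(28,24)=378 g(28,26)=28 g(28,28)=1
t=29: g(29,-3)=33266625 g(29,-1)=57528750 g(29,1)=67543755 g(29,3)=63571770 g(29,5)=50335155 g(29,7)=34122270 g(29,9)=19911255 g(29,11)=9991254 g(29,13)=4288491 g(29,15)=1560374 g(29,17)=474991 g(29,19)=118754 g(29,21)=23751 g(29,23)=3654 g(29,25)=406 g(29,27)=29 g(29,29)=1
Paths never hitting -5: Σ_s g(29,s) = 342741285
Paths hitting -5: 2^29 - 342741285 = 194129627
P = 194129627/536870912 = 194129627/536870912

Answer: 194129627/536870912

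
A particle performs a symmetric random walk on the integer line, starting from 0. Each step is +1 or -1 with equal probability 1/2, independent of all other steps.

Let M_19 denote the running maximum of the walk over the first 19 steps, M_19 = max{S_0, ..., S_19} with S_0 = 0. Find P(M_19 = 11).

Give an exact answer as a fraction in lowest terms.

Answer: 969/131072

Derivation:
Let M_19 = max(S_0,...,S_19). Use the reflection principle: for j ≥ 1, #{paths with M_19 ≥ j} = #{S_19 ≥ j} + #{S_19 ≥ j+1}.
By reflection, #{M_19 ≥ 11} = #{S_19 ≥ 11} + #{S_19 ≥ 12} = 5036 + 1160 = 6196.
#{M_19 ≥ 12} = #{S_19 ≥ 12} + #{S_19 ≥ 13} = 1160 + 1160 = 2320.
#{M_19 = 11} = 6196 - 2320 = 3876.
P(M_19 = 11) = 3876/524288 = 969/131072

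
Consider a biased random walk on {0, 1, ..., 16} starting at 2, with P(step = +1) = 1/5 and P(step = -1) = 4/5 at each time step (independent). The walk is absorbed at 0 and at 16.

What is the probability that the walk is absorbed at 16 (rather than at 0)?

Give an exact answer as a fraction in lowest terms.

Answer: 1/286331153

Derivation:
Biased walk: p = 1/5, q = 4/5, r = q/p = 4
Gambler's ruin: P(hit 16 before 0 | start at 2) = (1 - r^a)/(1 - r^N)
r^2 = 16; r^16 = 4294967296
P = (1 - 16) / (1 - 4294967296) = -15 / -4294967295 = 1/286331153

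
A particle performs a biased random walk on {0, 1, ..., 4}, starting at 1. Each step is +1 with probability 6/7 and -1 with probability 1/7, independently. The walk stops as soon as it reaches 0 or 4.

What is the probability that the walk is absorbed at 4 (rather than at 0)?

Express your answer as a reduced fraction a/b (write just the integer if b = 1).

Biased walk: p = 6/7, q = 1/7, r = q/p = 1/6
Gambler's ruin: P(hit 4 before 0 | start at 1) = (1 - r^a)/(1 - r^N)
r^1 = 1/6; r^4 = 1/1296
P = (1 - 1/6) / (1 - 1/1296) = 5/6 / 1295/1296 = 216/259

Answer: 216/259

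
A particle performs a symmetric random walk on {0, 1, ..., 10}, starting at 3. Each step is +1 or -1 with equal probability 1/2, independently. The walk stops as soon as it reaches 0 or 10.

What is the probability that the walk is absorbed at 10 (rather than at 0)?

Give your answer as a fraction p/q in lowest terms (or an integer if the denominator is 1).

Answer: 3/10

Derivation:
Symmetric walk (p = 1/2): the harmonic-function argument gives P(hit 10 before 0 | start at 3) = a/N.
P = 3/10 = 3/10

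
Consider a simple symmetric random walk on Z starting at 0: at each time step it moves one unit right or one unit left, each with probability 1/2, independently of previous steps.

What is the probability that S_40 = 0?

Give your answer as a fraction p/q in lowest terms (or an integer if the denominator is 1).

Answer: 34461632205/274877906944

Derivation:
To return to 0 after 40 steps: need exactly 20 steps of +1 and 20 of -1.
Favorable paths: C(40,20) = 137846528820
Total paths: 2^40 = 1099511627776
P = 137846528820/1099511627776 = 34461632205/274877906944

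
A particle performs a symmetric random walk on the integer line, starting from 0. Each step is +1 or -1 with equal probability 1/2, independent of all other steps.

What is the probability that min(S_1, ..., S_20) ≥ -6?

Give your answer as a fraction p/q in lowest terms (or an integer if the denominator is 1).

Answer: 115957/131072

Derivation:
Let f(t,s) = #length-t paths at position s with S_1..S_t all ≥ -6.
f(t,s) = f(t-1,s-1) + f(t-1,s+1) for s ≥ -6; f(t,s) = 0 for s < -6.
t=0: f(0,0)=1
t=1: f(1,-1)=1 f(1,1)=1
t=2: f(2,-2)=1 f(2,0)=2 f(2,2)=1
t=3: f(3,-3)=1 f(3,-1)=3 f(3,1)=3 f(3,3)=1
t=4: f(4,-4)=1 f(4,-2)=4 f(4,0)=6 f(4,2)=4 f(4,4)=1
t=5: f(5,-5)=1 f(5,-3)=5 f(5,-1)=10 f(5,1)=10 f(5,3)=5 f(5,5)=1
t=6: f(6,-6)=1 f(6,-4)=6 f(6,-2)=15 f(6,0)=20 f(6,2)=15 f(6,4)=6 f(6,6)=1
t=7: f(7,-5)=7 f(7,-3)=21 f(7,-1)=35 f(7,1)=35 f(7,3)=21 f(7,5)=7 f(7,7)=1
t=8: f(8,-6)=7 f(8,-4)=28 f(8,-2)=56 f(8,0)=70 f(8,2)=56 f(8,4)=28 f(8,6)=8 f(8,8)=1
t=9: f(9,-5)=35 f(9,-3)=84 f(9,-1)=126 f(9,1)=126 f(9,3)=84 f(9,5)=36 f(9,7)=9 f(9,9)=1
t=10: f(10,-6)=35 f(10,-4)=119 f(10,-2)=210 f(10,0)=252 f(10,2)=210 f(10,4)=120 f(10,6)=45 f(10,8)=10 f(10,10)=1
t=11: f(11,-5)=154 f(11,-3)=329 f(11,-1)=462 f(11,1)=462 f(11,3)=330 f(11,5)=165 f(11,7)=55 f(11,9)=11 f(11,11)=1
t=12: f(12,-6)=154 f(12,-4)=483 f(12,-2)=791 f(12,0)=924 f(12,2)=792 f(12,4)=495 f(12,6)=220 f(12,8)=66 f(12,10)=12 f(12,12)=1
t=13: f(13,-5)=637 f(13,-3)=1274 f(13,-1)=1715 f(13,1)=1716 f(13,3)=1287 f(13,5)=715 f(13,7)=286 f(13,9)=78 f(13,11)=13 f(13,13)=1
t=14: f(14,-6)=637 f(14,-4)=1911 f(14,-2)=2989 f(14,0)=3431 f(14,2)=3003 f(14,4)=2002 f(14,6)=1001 f(14,8)=364 f(14,10)=91 f(14,12)=14 f(14,14)=1
t=15: f(15,-5)=2548 f(15,-3)=4900 f(15,-1)=6420 f(15,1)=6434 f(15,3)=5005 f(15,5)=3003 f(15,7)=1365 f(15,9)=455 f(15,11)=105 f(15,13)=15 f(15,15)=1
t=16: f(16,-6)=2548 f(16,-4)=7448 f(16,-2)=11320 f(16,0)=12854 f(16,2)=11439 f(16,4)=8008 f(16,6)=4368 f(16,8)=1820 f(16,10)=560 f(16,12)=120 f(16,14)=16 f(16,16)=1
t=17: f(17,-5)=9996 f(17,-3)=18768 f(17,-1)=24174 f(17,1)=24293 f(17,3)=19447 f(17,5)=12376 f(17,7)=6188 f(17,9)=2380 f(17,11)=680 f(17,13)=136 f(17,15)=17 f(17,17)=1
t=18: f(18,-6)=9996 f(18,-4)=28764 f(18,-2)=42942 f(18,0)=48467 f(18,2)=43740 f(18,4)=31823 f(18,6)=18564 f(18,8)=8568 f(18,10)=3060 f(18,12)=816 f(18,14)=153 f(18,16)=18 f(18,18)=1
t=19: f(19,-5)=38760 f(19,-3)=71706 f(19,-1)=91409 f(19,1)=92207 f(19,3)=75563 f(19,5)=50387 f(19,7)=27132 f(19,9)=11628 f(19,11)=3876 f(19,13)=969 f(19,15)=171 f(19,17)=19 f(19,19)=1
t=20: f(20,-6)=38760 f(20,-4)=110466 f(20,-2)=163115 f(20,0)=183616 f(20,2)=167770 f(20,4)=125950 f(20,6)=77519 f(20,8)=38760 f(20,10)=15504 f(20,12)=4845 f(20,14)=1140 f(20,16)=190 f(20,18)=20 f(20,20)=1
Σ_s f(20,s) = 927656
P = 927656/1048576 = 115957/131072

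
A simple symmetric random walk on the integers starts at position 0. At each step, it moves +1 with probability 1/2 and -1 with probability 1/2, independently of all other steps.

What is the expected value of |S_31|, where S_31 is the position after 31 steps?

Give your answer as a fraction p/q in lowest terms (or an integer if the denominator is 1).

Answer: 300540195/67108864

Derivation:
S_31 takes values m ≡ 1 (mod 2) with |m| ≤ 31; P(S_31=m) = C(31,(31+m)/2)/2^31.
Total paths: 2^31 = 2147483648
Distribution: P(S=-31)=1/2147483648, P(S=-29)=31/2147483648, P(S=-27)=465/2147483648, P(S=-25)=4495/2147483648, P(S=-23)=31465/2147483648, P(S=-21)=169911/2147483648, P(S=-19)=736281/2147483648, P(S=-17)=2629575/2147483648, P(S=-15)=7888725/2147483648, P(S=-13)=20160075/2147483648, P(S=-11)=44352165/2147483648, P(S=-9)=84672315/2147483648, P(S=-7)=141120525/2147483648, P(S=-5)=206253075/2147483648, P(S=-3)=265182525/2147483648, P(S=-1)=300540195/2147483648, P(S=1)=300540195/2147483648, P(S=3)=265182525/2147483648, P(S=5)=206253075/2147483648, P(S=7)=141120525/2147483648, P(S=9)=84672315/2147483648, P(S=11)=44352165/2147483648, P(S=13)=20160075/2147483648, P(S=15)=7888725/2147483648, P(S=17)=2629575/2147483648, P(S=19)=736281/2147483648, P(S=21)=169911/2147483648, P(S=23)=31465/2147483648, P(S=25)=4495/2147483648, P(S=27)=465/2147483648, P(S=29)=31/2147483648, P(S=31)=1/2147483648
E[|S_31|] = Σ_m |m|·P(S_31=m) = 9617286240/2147483648 = 300540195/67108864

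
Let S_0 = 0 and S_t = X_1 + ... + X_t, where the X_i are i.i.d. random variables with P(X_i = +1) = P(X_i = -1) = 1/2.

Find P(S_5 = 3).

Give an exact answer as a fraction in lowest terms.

To reach position 3 after 5 steps: need 4 steps of +1 and 1 of -1.
Favorable paths: C(5,4) = 5
Total paths: 2^5 = 32
P = 5/32 = 5/32

Answer: 5/32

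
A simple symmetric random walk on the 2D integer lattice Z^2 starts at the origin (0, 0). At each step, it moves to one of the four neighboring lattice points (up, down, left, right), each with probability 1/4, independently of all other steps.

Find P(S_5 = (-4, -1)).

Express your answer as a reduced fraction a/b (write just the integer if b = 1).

Answer: 5/1024

Derivation:
Let h be the number of horizontal steps (so 5-h are vertical). To end at (-4,-1) need (h-4)/2 right-steps and ((5-h)-1)/2 up-steps.
Sum over h with 4 ≤ h ≤ 4, h ≡ 0 (mod 2), 5-h ≡ 1 (mod 2):
h=4: C(5,4)·C(4,0)·C(1,0) = 5·1·1 = 5
Total favorable: 5
Total paths: 4^5 = 1024
P = 5/1024 = 5/1024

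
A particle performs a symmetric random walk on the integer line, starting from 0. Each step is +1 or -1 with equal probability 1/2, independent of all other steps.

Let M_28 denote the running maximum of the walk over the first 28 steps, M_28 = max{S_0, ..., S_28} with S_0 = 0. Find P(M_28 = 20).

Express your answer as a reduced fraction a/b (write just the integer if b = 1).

Answer: 20475/268435456

Derivation:
Let M_28 = max(S_0,...,S_28). Use the reflection principle: for j ≥ 1, #{paths with M_28 ≥ j} = #{S_28 ≥ j} + #{S_28 ≥ j+1}.
By reflection, #{M_28 ≥ 20} = #{S_28 ≥ 20} + #{S_28 ≥ 21} = 24158 + 3683 = 27841.
#{M_28 ≥ 21} = #{S_28 ≥ 21} + #{S_28 ≥ 22} = 3683 + 3683 = 7366.
#{M_28 = 20} = 27841 - 7366 = 20475.
P(M_28 = 20) = 20475/268435456 = 20475/268435456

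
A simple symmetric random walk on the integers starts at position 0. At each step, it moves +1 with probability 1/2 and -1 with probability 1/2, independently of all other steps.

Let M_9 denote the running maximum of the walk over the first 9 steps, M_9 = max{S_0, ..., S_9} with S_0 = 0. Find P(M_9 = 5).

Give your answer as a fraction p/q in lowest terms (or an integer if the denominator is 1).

Answer: 9/128

Derivation:
Let M_9 = max(S_0,...,S_9). Use the reflection principle: for j ≥ 1, #{paths with M_9 ≥ j} = #{S_9 ≥ j} + #{S_9 ≥ j+1}.
By reflection, #{M_9 ≥ 5} = #{S_9 ≥ 5} + #{S_9 ≥ 6} = 46 + 10 = 56.
#{M_9 ≥ 6} = #{S_9 ≥ 6} + #{S_9 ≥ 7} = 10 + 10 = 20.
#{M_9 = 5} = 56 - 20 = 36.
P(M_9 = 5) = 36/512 = 9/128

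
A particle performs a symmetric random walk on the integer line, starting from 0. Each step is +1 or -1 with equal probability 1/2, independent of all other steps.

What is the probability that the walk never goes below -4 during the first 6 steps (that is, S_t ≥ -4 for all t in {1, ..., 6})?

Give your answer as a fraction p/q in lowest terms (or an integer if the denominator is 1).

Answer: 31/32

Derivation:
Let f(t,s) = #length-t paths at position s with S_1..S_t all ≥ -4.
f(t,s) = f(t-1,s-1) + f(t-1,s+1) for s ≥ -4; f(t,s) = 0 for s < -4.
t=0: f(0,0)=1
t=1: f(1,-1)=1 f(1,1)=1
t=2: f(2,-2)=1 f(2,0)=2 f(2,2)=1
t=3: f(3,-3)=1 f(3,-1)=3 f(3,1)=3 f(3,3)=1
t=4: f(4,-4)=1 f(4,-2)=4 f(4,0)=6 f(4,2)=4 f(4,4)=1
t=5: f(5,-3)=5 f(5,-1)=10 f(5,1)=10 f(5,3)=5 f(5,5)=1
t=6: f(6,-4)=5 f(6,-2)=15 f(6,0)=20 f(6,2)=15 f(6,4)=6 f(6,6)=1
Σ_s f(6,s) = 62
P = 62/64 = 31/32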